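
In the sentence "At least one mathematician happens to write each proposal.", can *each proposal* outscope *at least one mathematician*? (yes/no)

*each proposal* is the object of the infinitival complement of a raising predicate; raising infinitives are transparent for QR, so the two DPs are in effect clausemates.
Nothing blocks QR of the lower DP to a position above the higher one, so inverse scope is available.

Yes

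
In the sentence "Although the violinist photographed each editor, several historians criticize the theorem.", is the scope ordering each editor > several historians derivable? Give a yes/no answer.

No

*each editor* is embedded in the adjunct clause *although the violinist photographed each editor*.
Adverbial clauses are not L-marked, so they are barriers for QR — the quantifier cannot escape the adjunct.
So the wide-scope reading for *each editor* is blocked.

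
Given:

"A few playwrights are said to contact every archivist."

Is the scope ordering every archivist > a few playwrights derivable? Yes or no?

Yes

The matrix predicate is a raising verb, whose infinitival complement is not a scope island — *every archivist* can QR into the matrix clause.
Clause-internal QR can adjoin the lower DP above the subject, yielding the inverse reading.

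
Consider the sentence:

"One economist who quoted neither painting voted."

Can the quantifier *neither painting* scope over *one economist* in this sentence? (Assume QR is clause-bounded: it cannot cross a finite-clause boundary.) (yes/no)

The target quantifier *neither painting* is part of the relative clause *who quoted neither painting*.
Quantifiers inside a relative clause are trapped there; the RC boundary blocks QR.
There is no licit LF on which *neither painting* c-commands *one economist*.

No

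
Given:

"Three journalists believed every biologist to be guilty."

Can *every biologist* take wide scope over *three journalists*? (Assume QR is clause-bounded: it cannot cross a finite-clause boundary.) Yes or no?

Yes

*every biologist* is the subject of an ECM infinitive — the infinitival complement of an ECM verb is not a scope island, so *every biologist* can raise into the matrix clause.
With no island boundary between them, the object can take inverse scope over the subject via ordinary QR within the clause.
Both orderings are possible: *three journalists* > *every biologist* and *every biologist* > *three journalists*.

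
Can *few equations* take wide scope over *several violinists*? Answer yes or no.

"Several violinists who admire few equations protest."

No

The target quantifier *few equations* is part of the relative clause *who admire few equations*.
A relative clause is a scope island — quantifier raising cannot cross its boundary.
*few equations* is confined to the island and cannot take scope over *several violinists*.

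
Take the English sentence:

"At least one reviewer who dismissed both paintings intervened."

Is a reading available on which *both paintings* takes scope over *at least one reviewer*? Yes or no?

The target quantifier *both paintings* is part of the relative clause *who dismissed both paintings*.
QR out of a relative clause is ruled out by the relative-clause island constraint.
So the wide-scope reading for *both paintings* is blocked.

No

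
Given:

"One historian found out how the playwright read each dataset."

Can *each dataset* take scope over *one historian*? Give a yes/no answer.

No

*each dataset* is embedded in the embedded question *how the playwright read each dataset*.
Embedded wh-clauses are opaque for QR, so the quantifier stays inside the question.
So *each dataset* cannot raise to a position above *one historian*.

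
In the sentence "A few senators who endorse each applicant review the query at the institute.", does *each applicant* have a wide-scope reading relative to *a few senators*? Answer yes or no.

*each applicant* is embedded in the relative clause *who endorse each applicant*.
Relative clauses block scope extraction: QR cannot target a position outside the modified NP.
*each applicant* is confined to the island and cannot take scope over *a few senators*.

No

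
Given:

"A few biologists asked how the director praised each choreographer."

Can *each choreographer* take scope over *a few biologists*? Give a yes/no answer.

The DP *each choreographer* is contained in the embedded question *how the director praised each choreographer*.
Embedded questions are wh-islands: a quantifier inside an indirect question cannot QR into the matrix clause.
*each choreographer* is confined to the island and cannot take scope over *a few biologists*.

No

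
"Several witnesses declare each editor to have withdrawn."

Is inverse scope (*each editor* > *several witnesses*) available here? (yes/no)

Yes

ECM infinitives lack a CP barrier, so *each editor* can QR over the matrix subject *several witnesses*.
No island intervenes, so both surface and inverse scope are derivable.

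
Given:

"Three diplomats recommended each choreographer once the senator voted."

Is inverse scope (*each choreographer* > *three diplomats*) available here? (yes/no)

Yes

Although there is an adjunct clause, *each choreographer* is in the main clause, not inside the adjunct.
Nothing blocks QR of the lower DP to a position above the higher one, so inverse scope is available.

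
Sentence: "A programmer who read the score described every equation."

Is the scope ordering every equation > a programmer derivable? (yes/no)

Yes

Although the sentence contains a relative clause (*who read the score*), *every equation* is outside it, in the matrix VP.
QR within a single clause is free, so the lower quantifier may take scope over the higher one.
So *every equation* > *a programmer* is among the available readings.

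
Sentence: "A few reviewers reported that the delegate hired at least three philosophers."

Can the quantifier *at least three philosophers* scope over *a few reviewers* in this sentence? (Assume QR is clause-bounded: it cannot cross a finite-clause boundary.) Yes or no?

*at least three philosophers* occurs within the finite complement clause *that the delegate hired at least three philosophers*.
Given the clause-boundedness assumption, QR cannot cross the finite CP into the matrix.
*at least three philosophers* is confined to the island and cannot take scope over *a few reviewers*.

No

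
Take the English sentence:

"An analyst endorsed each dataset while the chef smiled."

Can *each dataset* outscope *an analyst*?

Yes

Neither queried DP is inside the adjunct, so the adjunct-island constraint does not apply.
Clause-internal QR can adjoin the lower DP above the subject, yielding the inverse reading.
So *each dataset* > *an analyst* is among the available readings.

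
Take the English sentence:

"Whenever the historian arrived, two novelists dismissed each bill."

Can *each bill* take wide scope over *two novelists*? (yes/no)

Yes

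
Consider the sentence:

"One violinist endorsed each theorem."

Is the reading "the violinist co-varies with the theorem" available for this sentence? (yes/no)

This is the *each theorem* > *one violinist* reading.
Both DPs are arguments of the same predicate; there is no clause or island boundary between them.
No island intervenes, so both surface and inverse scope are derivable.

Yes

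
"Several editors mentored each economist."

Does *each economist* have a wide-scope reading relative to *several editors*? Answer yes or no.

Yes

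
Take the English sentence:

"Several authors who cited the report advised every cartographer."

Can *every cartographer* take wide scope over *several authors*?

Yes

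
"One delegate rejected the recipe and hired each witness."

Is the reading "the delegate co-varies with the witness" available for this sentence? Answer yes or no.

No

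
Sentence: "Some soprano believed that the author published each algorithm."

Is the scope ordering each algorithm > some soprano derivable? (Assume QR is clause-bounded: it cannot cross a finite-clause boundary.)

*each algorithm* is embedded in the finite complement clause *that the author published each algorithm*.
QR is clause-bounded, so the finite complement is a scope island for the embedded quantifier.
So *each algorithm* cannot raise high enough to outscope *some soprano*; only the surface ordering *some soprano* > *each algorithm* is available.
(Only the surface reading survives: one fixed soprano with respect to all the relevant algorithms.)

No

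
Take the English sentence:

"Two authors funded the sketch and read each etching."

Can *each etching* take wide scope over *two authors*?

The DP *each etching* is contained in one conjunct of the coordinate structure (*read each etching*).
QR out of a conjunct would have to apply non-ATB, which the CSC forbids.
There is no licit LF on which *each etching* c-commands *two authors*.

No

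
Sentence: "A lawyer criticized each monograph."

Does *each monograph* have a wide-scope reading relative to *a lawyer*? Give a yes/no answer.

*a lawyer* and *each monograph* are co-arguments of the matrix verb, with nothing but a clause-internal boundary between them.
QR within a single clause is free, so the lower quantifier may take scope over the higher one.

Yes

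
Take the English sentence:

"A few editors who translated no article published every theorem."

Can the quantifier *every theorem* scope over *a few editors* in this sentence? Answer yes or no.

The relative clause *who translated no article* modifies *a few editors*, but *every theorem* is not inside that relative clause — it is an argument of the matrix verb.
Nothing blocks QR of the lower DP to a position above the higher one, so inverse scope is available.
Both orderings are possible: *a few editors* > *every theorem* and *every theorem* > *a few editors*.

Yes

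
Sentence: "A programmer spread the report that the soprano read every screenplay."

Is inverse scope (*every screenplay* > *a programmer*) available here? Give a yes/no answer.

The target quantifier *every screenplay* is part of the complex NP *the report that the soprano read every screenplay*.
A that-clause complement to a noun is an island; QR cannot cross the NP boundary.
So *every screenplay* cannot raise high enough to outscope *a programmer*; only the surface ordering *a programmer* > *every screenplay* is available.

No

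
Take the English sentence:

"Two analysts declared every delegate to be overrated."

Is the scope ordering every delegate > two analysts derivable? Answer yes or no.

Yes

*every delegate* is an ECM subject; ECM complements are not islands, and the embedded quantifier may take matrix scope.
No island intervenes, so both surface and inverse scope are derivable.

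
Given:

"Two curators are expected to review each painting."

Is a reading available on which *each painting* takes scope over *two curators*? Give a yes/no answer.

Yes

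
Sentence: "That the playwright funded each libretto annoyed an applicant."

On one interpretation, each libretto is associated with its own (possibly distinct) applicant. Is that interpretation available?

No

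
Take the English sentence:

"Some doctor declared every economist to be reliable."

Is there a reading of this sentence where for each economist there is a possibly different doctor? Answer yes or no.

Yes

That reading corresponds to *every economist* > *some doctor*.
The ECM infinitive is scope-transparent — *every economist* is free to raise above *some doctor*.
Ordinary QR to a clause-peripheral position gives the wide-scope LF for the lower DP.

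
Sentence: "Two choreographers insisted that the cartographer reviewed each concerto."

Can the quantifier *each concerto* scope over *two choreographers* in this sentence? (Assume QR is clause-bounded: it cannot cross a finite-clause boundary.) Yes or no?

The target quantifier *each concerto* is part of the finite complement clause *that the cartographer reviewed each concerto*.
Given the clause-boundedness assumption, QR cannot cross the finite CP into the matrix.
There is no licit LF on which *each concerto* c-commands *two choreographers*.

No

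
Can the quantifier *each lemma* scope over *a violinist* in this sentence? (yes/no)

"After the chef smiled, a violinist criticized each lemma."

Although there is an adjunct clause, *each lemma* is in the main clause, not inside the adjunct.
Ordinary QR to a clause-peripheral position gives the wide-scope LF for the lower DP.
The sentence is scopally ambiguous between *a violinist* > *each lemma* and *each lemma* > *a violinist*.

Yes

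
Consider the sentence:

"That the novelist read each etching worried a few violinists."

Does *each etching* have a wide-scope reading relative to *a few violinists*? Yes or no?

No

Structurally, *each etching* is inside the sentential subject *that the novelist read each etching*.
The subject-island constraint blocks QR out of a clausal subject.
The ordering *each etching* > *a few violinists* is therefore underivable.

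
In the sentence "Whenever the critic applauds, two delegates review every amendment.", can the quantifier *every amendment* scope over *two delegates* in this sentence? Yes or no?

Neither queried DP is inside the adjunct, so the adjunct-island constraint does not apply.
With no island boundary between them, the object can take inverse scope over the subject via ordinary QR within the clause.

Yes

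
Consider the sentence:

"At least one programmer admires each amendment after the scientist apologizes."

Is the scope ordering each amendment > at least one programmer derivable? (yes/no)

Yes

The adjunct clause does not contain *each amendment*, which is the matrix object.
Ordinary QR to a clause-peripheral position gives the wide-scope LF for the lower DP.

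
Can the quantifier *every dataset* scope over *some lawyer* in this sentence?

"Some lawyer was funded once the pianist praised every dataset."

*every dataset* is embedded in the adjunct clause *once the pianist praised every dataset*.
Adjuncts are opaque for quantifier raising; a quantifier in an adjunct stays inside it.
Hence only narrow scope for *every dataset* (under *some lawyer*) survives.

No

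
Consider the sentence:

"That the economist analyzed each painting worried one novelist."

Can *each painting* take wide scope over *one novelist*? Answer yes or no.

No

*each painting* occurs within the sentential subject *that the economist analyzed each painting*.
The subject-island constraint blocks QR out of a clausal subject.
*each painting* > *one novelist* would require crossing that boundary, which is illicit.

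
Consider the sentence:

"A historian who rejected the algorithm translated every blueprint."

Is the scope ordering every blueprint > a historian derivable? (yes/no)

Yes

Although the sentence contains a relative clause (*who rejected the algorithm*), *every blueprint* is outside it, in the matrix VP.
Clause-internal QR can adjoin the lower DP above the subject, yielding the inverse reading.
Both orderings are possible: *a historian* > *every blueprint* and *every blueprint* > *a historian*.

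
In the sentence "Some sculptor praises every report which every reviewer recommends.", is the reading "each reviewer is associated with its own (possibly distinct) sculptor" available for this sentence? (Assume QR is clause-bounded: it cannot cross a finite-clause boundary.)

No

This is the *every reviewer* > *some sculptor* reading.
The target quantifier *every reviewer* is part of the relative clause *which every reviewer recommends* modifying *every report*.
Relative clauses block scope extraction: QR cannot target a position outside the modified NP.
Hence only narrow scope for *every reviewer* (under *some sculptor*) survives.
(Only the surface reading survives: one fixed sculptor with respect to all the relevant reviewers.)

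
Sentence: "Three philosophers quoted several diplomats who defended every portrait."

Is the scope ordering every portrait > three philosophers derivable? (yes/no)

Structurally, *every portrait* is inside the relative clause *who defended every portrait* modifying *several diplomats*.
A relative clause is a scope island — quantifier raising cannot cross its boundary.
So the wide-scope reading for *every portrait* is blocked.

No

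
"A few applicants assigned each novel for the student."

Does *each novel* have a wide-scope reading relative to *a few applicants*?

*each novel* and *a few applicants* are in the same minimal clause.
Since no island is crossed, the inverse ordering is licensed alongside surface scope.

Yes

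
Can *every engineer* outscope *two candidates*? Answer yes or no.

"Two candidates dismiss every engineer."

Yes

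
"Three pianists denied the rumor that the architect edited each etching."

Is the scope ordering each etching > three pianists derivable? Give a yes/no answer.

No

*each etching* occurs within the complex NP *the rumor that the architect edited each etching*.
A that-clause complement to a noun is an island; QR cannot cross the NP boundary.
Hence only narrow scope for *each etching* (under *three pianists*) survives.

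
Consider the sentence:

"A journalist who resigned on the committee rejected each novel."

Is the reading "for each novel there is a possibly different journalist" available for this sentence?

The paraphrase describes the scope ordering *each novel* > *a journalist*.
*each novel* sits in the matrix clause, not in the relative clause on *a journalist*.
With no island boundary between them, the object can take inverse scope over the subject via ordinary QR within the clause.

Yes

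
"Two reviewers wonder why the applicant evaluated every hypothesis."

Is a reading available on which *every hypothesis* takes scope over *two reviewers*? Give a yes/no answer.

No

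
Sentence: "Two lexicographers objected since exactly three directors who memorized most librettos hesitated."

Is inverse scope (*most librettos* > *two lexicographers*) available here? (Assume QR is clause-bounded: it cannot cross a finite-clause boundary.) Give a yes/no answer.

No

The target quantifier *most librettos* is part of the relative clause *who memorized most librettos*, which is itself inside the adjunct *since exactly three directors who memorized most librettos hesitated*.
Both the relative clause and the enclosing adjunct are scope islands; QR cannot cross either.
*most librettos* > *two lexicographers* would require crossing that boundary, which is illicit.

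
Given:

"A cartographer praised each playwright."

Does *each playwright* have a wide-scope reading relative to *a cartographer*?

Yes

*a cartographer* and *each playwright* are co-arguments of the matrix verb, with nothing but a clause-internal boundary between them.
No island intervenes, so both surface and inverse scope are derivable.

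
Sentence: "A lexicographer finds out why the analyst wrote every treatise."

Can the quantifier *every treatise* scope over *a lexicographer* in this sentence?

*every treatise* occurs within the embedded question *why the analyst wrote every treatise*.
An indirect question is a wh-island; the filled [Spec,CP] blocks QR across the CP edge.
*every treatise* is confined to the island and cannot take scope over *a lexicographer*.

No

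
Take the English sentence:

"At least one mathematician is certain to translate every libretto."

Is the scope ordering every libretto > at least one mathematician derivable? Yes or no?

The matrix predicate is a raising verb, whose infinitival complement is not a scope island — *every libretto* can QR into the matrix clause.
Nothing blocks QR of the lower DP to a position above the higher one, so inverse scope is available.
Both orderings are possible: *at least one mathematician* > *every libretto* and *every libretto* > *at least one mathematician*.

Yes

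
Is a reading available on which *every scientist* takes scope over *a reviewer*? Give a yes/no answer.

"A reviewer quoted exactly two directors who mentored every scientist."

*every scientist* is embedded in the relative clause *who mentored every scientist* modifying *exactly two directors*.
The relative clause forms an island for QR, so the quantifier is confined to the head noun's restrictor.
*every scientist* is confined to the island and cannot take scope over *a reviewer*.

No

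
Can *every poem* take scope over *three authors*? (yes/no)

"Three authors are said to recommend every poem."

Yes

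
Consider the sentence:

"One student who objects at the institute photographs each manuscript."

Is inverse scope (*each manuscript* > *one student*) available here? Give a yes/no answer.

*each manuscript* is a matrix argument; only *one student* is modified by the relative clause *who objects at the institute*, so the RC island is irrelevant to the target quantifier.
QR within a single clause is free, so the lower quantifier may take scope over the higher one.

Yes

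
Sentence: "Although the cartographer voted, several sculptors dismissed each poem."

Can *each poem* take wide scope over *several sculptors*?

Yes

*each poem* is a matrix argument; the adjunct is an island but the target quantifier is outside it.
With no island boundary between them, the object can take inverse scope over the subject via ordinary QR within the clause.
The sentence is scopally ambiguous between *several sculptors* > *each poem* and *each poem* > *several sculptors*.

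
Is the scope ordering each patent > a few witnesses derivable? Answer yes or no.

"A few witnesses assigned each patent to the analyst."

*each patent* is the matrix object and *a few witnesses* the matrix subject; the two are clausemates.
No island intervenes, so both surface and inverse scope are derivable.
So *each patent* > *a few witnesses* is among the available readings.

Yes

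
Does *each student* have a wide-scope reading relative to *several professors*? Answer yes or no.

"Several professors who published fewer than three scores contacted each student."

The relative clause *who published fewer than three scores* modifies *several professors*, but *each student* is not inside that relative clause — it is an argument of the matrix verb.
No island intervenes, so both surface and inverse scope are derivable.
The sentence is scopally ambiguous between *several professors* > *each student* and *each student* > *several professors*.

Yes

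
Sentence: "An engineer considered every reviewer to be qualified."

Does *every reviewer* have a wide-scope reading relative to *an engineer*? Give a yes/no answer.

Yes

*every reviewer* is the subject of an ECM infinitive — the infinitival complement of an ECM verb is not a scope island, so *every reviewer* can raise into the matrix clause.
No island intervenes, so both surface and inverse scope are derivable.
So *every reviewer* > *an engineer* is among the available readings.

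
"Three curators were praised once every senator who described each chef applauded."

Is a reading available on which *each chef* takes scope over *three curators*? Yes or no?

*each chef* occurs within the relative clause *who described each chef*, which is itself inside the adjunct *once every senator who described each chef applauded*.
The quantifier would have to escape first the RC and then the adjunct — two independent island violations.
There is no licit LF on which *each chef* c-commands *three curators*.

No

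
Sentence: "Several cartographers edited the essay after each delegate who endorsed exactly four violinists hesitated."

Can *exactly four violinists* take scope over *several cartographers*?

Structurally, *exactly four violinists* is inside the relative clause *who endorsed exactly four violinists*, which is itself inside the adjunct *after each delegate who endorsed exactly four violinists hesitated*.
Two island boundaries intervene — the relative clause and the adjunct. Either alone would block QR.
There is no licit LF on which *exactly four violinists* c-commands *several cartographers*.

No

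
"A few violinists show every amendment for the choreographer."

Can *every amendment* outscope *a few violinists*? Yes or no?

*every amendment* is the matrix object and *a few violinists* the matrix subject; the two are clausemates.
Since no island is crossed, the inverse ordering is licensed alongside surface scope.

Yes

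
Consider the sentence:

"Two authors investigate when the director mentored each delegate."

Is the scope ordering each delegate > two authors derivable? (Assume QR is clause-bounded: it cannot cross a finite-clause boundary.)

No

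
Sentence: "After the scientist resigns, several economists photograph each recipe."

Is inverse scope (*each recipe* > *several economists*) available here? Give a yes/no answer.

Yes

Although there is an adjunct clause, *each recipe* is in the main clause, not inside the adjunct.
Clause-internal QR can adjoin the lower DP above the subject, yielding the inverse reading.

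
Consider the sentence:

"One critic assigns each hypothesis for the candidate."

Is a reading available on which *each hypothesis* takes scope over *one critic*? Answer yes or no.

*one critic* and *each hypothesis* are co-arguments of the matrix verb, with nothing but a clause-internal boundary between them.
QR within a single clause is free, so the lower quantifier may take scope over the higher one.
The sentence is scopally ambiguous between *one critic* > *each hypothesis* and *each hypothesis* > *one critic*.

Yes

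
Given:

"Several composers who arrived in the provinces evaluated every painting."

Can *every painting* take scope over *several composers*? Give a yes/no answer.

*every painting* sits in the matrix clause, not in the relative clause on *several composers*.
With no island boundary between them, the object can take inverse scope over the subject via ordinary QR within the clause.

Yes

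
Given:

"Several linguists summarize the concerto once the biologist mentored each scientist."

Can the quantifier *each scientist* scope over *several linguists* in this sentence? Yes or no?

The DP *each scientist* is contained in the adjunct clause *once the biologist mentored each scientist*.
Adverbial clauses are not L-marked, so they are barriers for QR — the quantifier cannot escape the adjunct.
There is no licit LF on which *each scientist* c-commands *several linguists*.

No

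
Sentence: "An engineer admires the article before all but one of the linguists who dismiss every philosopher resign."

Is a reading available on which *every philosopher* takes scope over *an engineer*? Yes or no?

No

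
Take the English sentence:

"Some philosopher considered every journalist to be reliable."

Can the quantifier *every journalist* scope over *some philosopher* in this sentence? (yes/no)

*every journalist* is the subject of an ECM infinitive — the infinitival complement of an ECM verb is not a scope island, so *every journalist* can raise into the matrix clause.
Since no island is crossed, the inverse ordering is licensed alongside surface scope.

Yes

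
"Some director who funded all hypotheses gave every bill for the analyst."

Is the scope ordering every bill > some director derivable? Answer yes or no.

The relative clause *who funded all hypotheses* modifies *some director*, but *every bill* is not inside that relative clause — it is an argument of the matrix verb.
QR within a single clause is free, so the lower quantifier may take scope over the higher one.

Yes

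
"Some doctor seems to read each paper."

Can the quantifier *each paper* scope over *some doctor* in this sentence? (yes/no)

Yes

The matrix predicate is a raising verb, whose infinitival complement is not a scope island — *each paper* can QR into the matrix clause.
QR within a single clause is free, so the lower quantifier may take scope over the higher one.
The sentence is scopally ambiguous between *some doctor* > *each paper* and *each paper* > *some doctor*.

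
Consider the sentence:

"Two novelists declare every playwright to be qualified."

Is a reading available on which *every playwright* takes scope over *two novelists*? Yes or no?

ECM infinitives lack a CP barrier, so *every playwright* can QR over the matrix subject *two novelists*.
Clause-internal QR can adjoin the lower DP above the subject, yielding the inverse reading.

Yes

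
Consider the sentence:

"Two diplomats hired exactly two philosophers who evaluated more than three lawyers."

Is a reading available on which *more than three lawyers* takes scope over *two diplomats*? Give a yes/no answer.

No

*more than three lawyers* occurs within the relative clause *who evaluated more than three lawyers* modifying *exactly two philosophers*.
A relative clause is a scope island — quantifier raising cannot cross its boundary.
Hence only narrow scope for *more than three lawyers* (under *two diplomats*) survives.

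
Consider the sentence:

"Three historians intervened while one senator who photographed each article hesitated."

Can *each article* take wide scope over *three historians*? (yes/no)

*each article* is embedded in the relative clause *who photographed each article*, which is itself inside the adjunct *while one senator who photographed each article hesitated*.
Two island boundaries intervene — the relative clause and the adjunct. Either alone would block QR.
So *each article* cannot raise to a position above *three historians*.

No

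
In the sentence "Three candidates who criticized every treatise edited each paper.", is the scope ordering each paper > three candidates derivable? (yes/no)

The relative clause *who criticized every treatise* modifies *three candidates*, but *each paper* is not inside that relative clause — it is an argument of the matrix verb.
With no island boundary between them, the object can take inverse scope over the subject via ordinary QR within the clause.
Both orderings are possible: *three candidates* > *each paper* and *each paper* > *three candidates*.

Yes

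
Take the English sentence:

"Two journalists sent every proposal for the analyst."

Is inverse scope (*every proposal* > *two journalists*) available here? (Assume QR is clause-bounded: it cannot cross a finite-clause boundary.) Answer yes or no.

Yes

*every proposal* is the matrix object and *two journalists* the matrix subject; the two are clausemates.
With no island boundary between them, the object can take inverse scope over the subject via ordinary QR within the clause.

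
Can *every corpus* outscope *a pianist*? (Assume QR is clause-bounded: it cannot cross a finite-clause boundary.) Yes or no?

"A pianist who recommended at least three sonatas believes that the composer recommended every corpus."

*every corpus* occurs within the finite complement clause *that the composer recommended every corpus*.
QR is clause-bounded, so the finite complement is a scope island for the embedded quantifier.
There is no licit LF on which *every corpus* c-commands *a pianist*.
(Only the surface reading survives: one fixed pianist with respect to all the relevant corpora.)

No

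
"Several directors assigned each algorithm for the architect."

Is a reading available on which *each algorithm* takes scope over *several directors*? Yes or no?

Yes

*each algorithm* is the matrix object and *several directors* the matrix subject; the two are clausemates.
Clause-internal QR can adjoin the lower DP above the subject, yielding the inverse reading.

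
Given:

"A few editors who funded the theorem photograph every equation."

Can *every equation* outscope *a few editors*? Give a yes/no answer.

Yes

*every equation* sits in the matrix clause, not in the relative clause on *a few editors*.
Clause-internal QR can adjoin the lower DP above the subject, yielding the inverse reading.
Both orderings are possible: *a few editors* > *every equation* and *every equation* > *a few editors*.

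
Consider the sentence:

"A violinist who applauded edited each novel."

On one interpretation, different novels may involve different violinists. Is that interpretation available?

Yes

The described interpretation is the *each novel* > *a violinist* scoping.
*each novel* is a matrix argument; only *a violinist* is modified by the relative clause *who applauded*, so the RC island is irrelevant to the target quantifier.
No island intervenes, so both surface and inverse scope are derivable.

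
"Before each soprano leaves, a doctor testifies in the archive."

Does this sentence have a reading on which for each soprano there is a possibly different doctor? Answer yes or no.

No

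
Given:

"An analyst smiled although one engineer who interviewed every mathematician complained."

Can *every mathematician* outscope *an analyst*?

The DP *every mathematician* is contained in the relative clause *who interviewed every mathematician*, which is itself inside the adjunct *although one engineer who interviewed every mathematician complained*.
Even if one barrier were somehow void, the other would still block QR.
So the wide-scope reading for *every mathematician* is blocked.

No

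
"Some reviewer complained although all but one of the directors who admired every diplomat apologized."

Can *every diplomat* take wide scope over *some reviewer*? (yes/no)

No

The target quantifier *every diplomat* is part of the relative clause *who admired every diplomat*, which is itself inside the adjunct *although all but one of the directors who admired every diplomat apologized*.
Both the relative clause and the enclosing adjunct are scope islands; QR cannot cross either.
The inverse ordering *every diplomat* > *some reviewer* is therefore underivable.
(Only the surface reading survives: one fixed reviewer with respect to all the relevant diplomats.)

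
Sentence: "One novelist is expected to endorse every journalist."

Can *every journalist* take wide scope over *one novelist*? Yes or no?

Yes

Raising constructions are monoclausal for scope purposes; *every journalist* is not separated from *one novelist* by any island.
With no island boundary between them, the object can take inverse scope over the subject via ordinary QR within the clause.
The sentence is scopally ambiguous between *one novelist* > *every journalist* and *every journalist* > *one novelist*.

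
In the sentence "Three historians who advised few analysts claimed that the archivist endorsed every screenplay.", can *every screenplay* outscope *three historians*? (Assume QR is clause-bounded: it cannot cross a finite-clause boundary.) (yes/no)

No

*every screenplay* occurs within the finite complement clause *that the archivist endorsed every screenplay*.
Finite CP is the ceiling for QR here, by assumption.
So the wide-scope reading for *every screenplay* is blocked.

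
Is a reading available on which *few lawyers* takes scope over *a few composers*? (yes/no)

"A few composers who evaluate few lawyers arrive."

No

Structurally, *few lawyers* is inside the relative clause *who evaluate few lawyers*.
The relative clause forms an island for QR, so the quantifier is confined to the head noun's restrictor.
So the wide-scope reading for *few lawyers* is blocked.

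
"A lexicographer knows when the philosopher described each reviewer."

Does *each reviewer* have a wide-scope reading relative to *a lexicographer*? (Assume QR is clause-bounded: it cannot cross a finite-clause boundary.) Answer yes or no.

No

The DP *each reviewer* is contained in the embedded question *when the philosopher described each reviewer*.
QR across an interrogative CP boundary is ruled out as a wh-island violation.
So *each reviewer* cannot raise to a position above *a lexicographer*.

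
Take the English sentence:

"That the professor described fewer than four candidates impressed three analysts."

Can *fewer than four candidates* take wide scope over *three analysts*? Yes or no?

The DP *fewer than four candidates* is contained in the sentential subject *that the professor described fewer than four candidates*.
The subject-island constraint blocks QR out of a clausal subject.
So *fewer than four candidates* cannot raise to a position above *three analysts*.

No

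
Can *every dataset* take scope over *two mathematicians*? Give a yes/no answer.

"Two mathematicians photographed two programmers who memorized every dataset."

*every dataset* occurs within the relative clause *who memorized every dataset* modifying *two programmers*.
Quantifiers inside a relative clause are trapped there; the RC boundary blocks QR.
Hence only narrow scope for *every dataset* (under *two mathematicians*) survives.

No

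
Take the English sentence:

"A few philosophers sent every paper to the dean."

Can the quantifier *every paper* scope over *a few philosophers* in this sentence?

Yes

*a few philosophers* and *every paper* are co-arguments of the matrix verb, with nothing but a clause-internal boundary between them.
Ordinary QR to a clause-peripheral position gives the wide-scope LF for the lower DP.
Both orderings are possible: *a few philosophers* > *every paper* and *every paper* > *a few philosophers*.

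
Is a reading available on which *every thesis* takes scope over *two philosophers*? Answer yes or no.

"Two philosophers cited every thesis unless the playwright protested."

Yes

The adjunct clause does not contain *every thesis*, which is the matrix object.
QR within a single clause is free, so the lower quantifier may take scope over the higher one.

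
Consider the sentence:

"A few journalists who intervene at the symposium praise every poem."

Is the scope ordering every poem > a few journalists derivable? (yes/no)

Yes

The RC *who intervene at the symposium* is an island, but *every poem* is not inside it — it is the matrix object, a clausemate of *a few journalists*.
Since no island is crossed, the inverse ordering is licensed alongside surface scope.
So *every poem* > *a few journalists* is among the available readings.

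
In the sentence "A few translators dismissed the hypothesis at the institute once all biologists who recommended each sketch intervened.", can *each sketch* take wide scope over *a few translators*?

No

*each sketch* is embedded in the relative clause *who recommended each sketch*, which is itself inside the adjunct *once all biologists who recommended each sketch intervened*.
The quantifier would have to escape first the RC and then the adjunct — two independent island violations.
*each sketch* is confined to the island and cannot take scope over *a few translators*.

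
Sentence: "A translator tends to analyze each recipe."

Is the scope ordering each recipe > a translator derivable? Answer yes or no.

Yes

The matrix predicate is a raising verb, whose infinitival complement is not a scope island — *each recipe* can QR into the matrix clause.
With no island boundary between them, the object can take inverse scope over the subject via ordinary QR within the clause.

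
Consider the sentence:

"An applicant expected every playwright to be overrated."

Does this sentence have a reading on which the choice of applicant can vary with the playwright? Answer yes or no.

This is the *every playwright* > *an applicant* reading.
*every playwright* is the subject of an ECM infinitive — the infinitival complement of an ECM verb is not a scope island, so *every playwright* can raise into the matrix clause.
Clause-internal QR can adjoin the lower DP above the subject, yielding the inverse reading.
Both orderings are possible: *an applicant* > *every playwright* and *every playwright* > *an applicant*.

Yes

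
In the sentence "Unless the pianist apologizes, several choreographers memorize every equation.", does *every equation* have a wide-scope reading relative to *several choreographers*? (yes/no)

The adjunct island is irrelevant here — *every equation* and *several choreographers* are both in the matrix clause.
Nothing blocks QR of the lower DP to a position above the higher one, so inverse scope is available.
Both orderings are possible: *several choreographers* > *every equation* and *every equation* > *several choreographers*.

Yes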